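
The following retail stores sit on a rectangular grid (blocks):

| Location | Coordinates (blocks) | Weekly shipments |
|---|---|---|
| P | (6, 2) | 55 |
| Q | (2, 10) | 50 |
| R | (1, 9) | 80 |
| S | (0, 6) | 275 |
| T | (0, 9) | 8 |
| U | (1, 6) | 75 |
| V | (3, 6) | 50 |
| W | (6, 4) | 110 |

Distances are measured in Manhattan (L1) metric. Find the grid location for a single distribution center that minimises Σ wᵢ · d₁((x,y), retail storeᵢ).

Manhattan distance separates: Σwᵢ(|x−xᵢ|+|y−yᵢ|) = Σwᵢ|x−xᵢ| + Σwᵢ|y−yᵢ|, so x and y are optimised independently as 1-D weighted medians.
Total weight W = 703; half = 351.5.
x-coordinate, sorted with cumulative weight:
  x=0 (S, w=275) cum 275
  x=0 (T, w=8) cum 283
  x=1 (R, w=80) cum 363  ← median
  x=1 (U, w=75) cum 438
  x=2 (Q, w=50) cum 488
  x=3 (V, w=50) cum 538
  x=6 (P, w=55) cum 593
  x=6 (W, w=110) cum 703
⇒ x* = 1
y-coordinate, sorted with cumulative weight:
  y=2 (P, w=55) cum 55
  y=4 (W, w=110) cum 165
  y=6 (S, w=275) cum 440  ← median
  y=6 (U, w=75) cum 515
  y=6 (V, w=50) cum 565
  y=9 (R, w=80) cum 645
  y=9 (T, w=8) cum 653
  y=10 (Q, w=50) cum 703
⇒ y* = 6

(1, 6)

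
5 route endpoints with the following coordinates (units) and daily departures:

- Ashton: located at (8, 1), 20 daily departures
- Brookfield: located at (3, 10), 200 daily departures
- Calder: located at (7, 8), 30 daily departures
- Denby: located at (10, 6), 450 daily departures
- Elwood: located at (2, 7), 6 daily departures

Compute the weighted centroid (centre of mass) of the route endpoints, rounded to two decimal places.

(7.76, 7.08)

The minimiser of Σwᵢ‖p−pᵢ‖² is the weighted centroid p* = (Σwᵢpᵢ)/(Σwᵢ).
Σwᵢ = 706.
Σwᵢxᵢ = 20·8 + 200·3 + 30·7 + 450·10 + 6·2 = 5482.
Σwᵢyᵢ = 20·1 + 200·10 + 30·8 + 450·6 + 6·7 = 5002.
x* = 5482/706 = 7.76, y* = 5002/706 = 7.08.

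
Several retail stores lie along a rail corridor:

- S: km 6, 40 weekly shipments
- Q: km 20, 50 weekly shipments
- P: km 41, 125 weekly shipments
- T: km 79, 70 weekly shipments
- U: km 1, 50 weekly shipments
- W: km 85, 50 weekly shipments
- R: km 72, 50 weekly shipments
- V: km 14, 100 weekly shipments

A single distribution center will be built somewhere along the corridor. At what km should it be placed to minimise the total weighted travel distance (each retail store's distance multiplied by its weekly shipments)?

For a sum of weighted absolute distances on a line, the optimum is the weighted median (not the mean). Total weight W = 535; half-weight = 267.5.
Sort by position and accumulate weight:
  km 1 (U, w=50) → cum 50
  km 6 (S, w=40) → cum 90
  km 14 (V, w=100) → cum 190
  km 20 (Q, w=50) → cum 240
  km 41 (P, w=125) → cum 365  ≥ 267.5 → median here
  km 72 (R, w=50) → cum 415
  km 79 (T, w=70) → cum 485
  km 85 (W, w=50) → cum 535
Optimal location: km 41.

x = 41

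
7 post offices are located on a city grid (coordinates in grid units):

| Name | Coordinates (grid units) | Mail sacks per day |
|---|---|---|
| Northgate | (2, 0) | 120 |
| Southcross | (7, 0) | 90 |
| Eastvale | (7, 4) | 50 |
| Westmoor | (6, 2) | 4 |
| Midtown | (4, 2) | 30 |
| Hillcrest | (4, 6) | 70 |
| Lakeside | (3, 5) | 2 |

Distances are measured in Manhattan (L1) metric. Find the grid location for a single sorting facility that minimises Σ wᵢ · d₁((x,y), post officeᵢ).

Manhattan distance separates: Σwᵢ(|x−xᵢ|+|y−yᵢ|) = Σwᵢ|x−xᵢ| + Σwᵢ|y−yᵢ|, so x and y are optimised independently as 1-D weighted medians.
Total weight W = 366; half = 183.
x-coordinate, sorted with cumulative weight:
  x=2 (Northgate, w=120) cum 120
  x=3 (Lakeside, w=2) cum 122
  x=4 (Midtown, w=30) cum 152
  x=4 (Hillcrest, w=70) cum 222  ← median
  x=6 (Westmoor, w=4) cum 226
  x=7 (Southcross, w=90) cum 316
  x=7 (Eastvale, w=50) cum 366
⇒ x* = 4
y-coordinate, sorted with cumulative weight:
  y=0 (Northgate, w=120) cum 120
  y=0 (Southcross, w=90) cum 210  ← median
  y=2 (Westmoor, w=4) cum 214
  y=2 (Midtown, w=30) cum 244
  y=4 (Eastvale, w=50) cum 294
  y=5 (Lakeside, w=2) cum 296
  y=6 (Hillcrest, w=70) cum 366
⇒ y* = 0

(4, 0)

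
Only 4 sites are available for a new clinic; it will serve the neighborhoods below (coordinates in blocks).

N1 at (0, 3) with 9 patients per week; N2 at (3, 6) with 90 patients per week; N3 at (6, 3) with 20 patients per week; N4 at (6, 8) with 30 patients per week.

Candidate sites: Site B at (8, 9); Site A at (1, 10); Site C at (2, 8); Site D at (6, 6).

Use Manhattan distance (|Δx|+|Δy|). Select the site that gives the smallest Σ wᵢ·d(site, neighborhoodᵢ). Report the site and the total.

Total weighted distance at each candidate:
  Site B (8, 9): total = 1096
  Site A (1, 10): total = 1062
  Site C (2, 8): total = 633
  Site D (6, 6): total = 471
Minimum is at Site D with total 471 blocks.

Site D, total 471 blocks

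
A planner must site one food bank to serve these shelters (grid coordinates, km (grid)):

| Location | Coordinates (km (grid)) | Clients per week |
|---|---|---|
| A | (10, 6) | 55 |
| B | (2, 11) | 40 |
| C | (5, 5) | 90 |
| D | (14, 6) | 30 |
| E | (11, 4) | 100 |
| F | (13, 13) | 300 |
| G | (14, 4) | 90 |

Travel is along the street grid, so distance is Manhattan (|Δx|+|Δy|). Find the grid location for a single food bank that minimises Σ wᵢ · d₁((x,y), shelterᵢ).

Manhattan distance separates: Σwᵢ(|x−xᵢ|+|y−yᵢ|) = Σwᵢ|x−xᵢ| + Σwᵢ|y−yᵢ|, so x and y are optimised independently as 1-D weighted medians.
Total weight W = 705; half = 352.5.
x-coordinate, sorted with cumulative weight:
  x=2 (B, w=40) cum 40
  x=5 (C, w=90) cum 130
  x=10 (A, w=55) cum 185
  x=11 (E, w=100) cum 285
  x=13 (F, w=300) cum 585  ← median
  x=14 (D, w=30) cum 615
  x=14 (G, w=90) cum 705
⇒ x* = 13
y-coordinate, sorted with cumulative weight:
  y=4 (E, w=100) cum 100
  y=4 (G, w=90) cum 190
  y=5 (C, w=90) cum 280
  y=6 (A, w=55) cum 335
  y=6 (D, w=30) cum 365  ← median
  y=11 (B, w=40) cum 405
  y=13 (F, w=300) cum 705
⇒ y* = 6

(13, 6)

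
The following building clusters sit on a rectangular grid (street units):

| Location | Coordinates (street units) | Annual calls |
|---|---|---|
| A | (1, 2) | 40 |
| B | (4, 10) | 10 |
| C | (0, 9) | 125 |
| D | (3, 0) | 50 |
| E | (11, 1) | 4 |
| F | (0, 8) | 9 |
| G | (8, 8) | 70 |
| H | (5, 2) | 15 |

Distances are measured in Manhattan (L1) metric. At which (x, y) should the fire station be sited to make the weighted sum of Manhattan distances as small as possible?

Manhattan distance separates: Σwᵢ(|x−xᵢ|+|y−yᵢ|) = Σwᵢ|x−xᵢ| + Σwᵢ|y−yᵢ|, so x and y are optimised independently as 1-D weighted medians.
Total weight W = 323; half = 161.5.
x-coordinate, sorted with cumulative weight:
  x=0 (C, w=125) cum 125
  x=0 (F, w=9) cum 134
  x=1 (A, w=40) cum 174  ← median
  x=3 (D, w=50) cum 224
  x=4 (B, w=10) cum 234
  x=5 (H, w=15) cum 249
  x=8 (G, w=70) cum 319
  x=11 (E, w=4) cum 323
⇒ x* = 1
y-coordinate, sorted with cumulative weight:
  y=0 (D, w=50) cum 50
  y=1 (E, w=4) cum 54
  y=2 (A, w=40) cum 94
  y=2 (H, w=15) cum 109
  y=8 (F, w=9) cum 118
  y=8 (G, w=70) cum 188  ← median
  y=9 (C, w=125) cum 313
  y=10 (B, w=10) cum 323
⇒ y* = 8

(1, 8)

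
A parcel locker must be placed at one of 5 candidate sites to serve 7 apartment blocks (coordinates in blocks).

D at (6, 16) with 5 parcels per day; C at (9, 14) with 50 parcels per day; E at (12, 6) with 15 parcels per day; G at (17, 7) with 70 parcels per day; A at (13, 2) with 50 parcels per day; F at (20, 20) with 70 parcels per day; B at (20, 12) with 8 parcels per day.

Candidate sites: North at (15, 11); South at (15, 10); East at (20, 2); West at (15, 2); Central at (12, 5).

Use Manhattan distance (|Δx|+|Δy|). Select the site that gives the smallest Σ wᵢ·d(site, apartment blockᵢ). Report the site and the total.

South, total 2636 blocks

Total weighted distance at each candidate:
  North (15, 11): total = 2638
  South (15, 10): total = 2636
  East (20, 2): total = 3720
  West (15, 2): total = 3440
  Central (12, 5): total = 3120
Minimum is at South with total 2636 blocks.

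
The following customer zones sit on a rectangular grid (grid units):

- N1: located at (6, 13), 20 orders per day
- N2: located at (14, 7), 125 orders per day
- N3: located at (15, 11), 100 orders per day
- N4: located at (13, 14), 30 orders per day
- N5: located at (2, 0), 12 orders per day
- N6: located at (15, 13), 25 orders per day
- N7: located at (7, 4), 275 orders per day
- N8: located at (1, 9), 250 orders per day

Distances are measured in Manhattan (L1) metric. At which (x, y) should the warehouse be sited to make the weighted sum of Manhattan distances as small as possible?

(7, 9)

Manhattan distance separates: Σwᵢ(|x−xᵢ|+|y−yᵢ|) = Σwᵢ|x−xᵢ| + Σwᵢ|y−yᵢ|, so x and y are optimised independently as 1-D weighted medians.
Total weight W = 837; half = 418.5.
x-coordinate, sorted with cumulative weight:
  x=1 (N8, w=250) cum 250
  x=2 (N5, w=12) cum 262
  x=6 (N1, w=20) cum 282
  x=7 (N7, w=275) cum 557  ← median
  x=13 (N4, w=30) cum 587
  x=14 (N2, w=125) cum 712
  x=15 (N3, w=100) cum 812
  x=15 (N6, w=25) cum 837
⇒ x* = 7
y-coordinate, sorted with cumulative weight:
  y=0 (N5, w=12) cum 12
  y=4 (N7, w=275) cum 287
  y=7 (N2, w=125) cum 412
  y=9 (N8, w=250) cum 662  ← median
  y=11 (N3, w=100) cum 762
  y=13 (N1, w=20) cum 782
  y=13 (N6, w=25) cum 807
  y=14 (N4, w=30) cum 837
⇒ y* = 9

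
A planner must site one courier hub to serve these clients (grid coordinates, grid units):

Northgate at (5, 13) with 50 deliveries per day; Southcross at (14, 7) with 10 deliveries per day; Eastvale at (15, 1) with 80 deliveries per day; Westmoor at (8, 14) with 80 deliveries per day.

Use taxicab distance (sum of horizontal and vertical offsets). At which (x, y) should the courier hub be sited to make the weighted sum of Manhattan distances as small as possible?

Manhattan distance separates: Σwᵢ(|x−xᵢ|+|y−yᵢ|) = Σwᵢ|x−xᵢ| + Σwᵢ|y−yᵢ|, so x and y are optimised independently as 1-D weighted medians.
Total weight W = 220; half = 110.
x-coordinate, sorted with cumulative weight:
  x=5 (Northgate, w=50) cum 50
  x=8 (Westmoor, w=80) cum 130  ← median
  x=14 (Southcross, w=10) cum 140
  x=15 (Eastvale, w=80) cum 220
⇒ x* = 8
y-coordinate, sorted with cumulative weight:
  y=1 (Eastvale, w=80) cum 80
  y=7 (Southcross, w=10) cum 90
  y=13 (Northgate, w=50) cum 140  ← median
  y=14 (Westmoor, w=80) cum 220
⇒ y* = 13

(8, 13)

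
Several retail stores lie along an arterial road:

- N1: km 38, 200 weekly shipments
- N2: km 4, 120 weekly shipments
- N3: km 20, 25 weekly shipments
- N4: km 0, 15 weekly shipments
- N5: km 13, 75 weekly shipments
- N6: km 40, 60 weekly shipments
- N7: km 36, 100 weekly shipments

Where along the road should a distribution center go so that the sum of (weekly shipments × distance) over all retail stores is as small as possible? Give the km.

For a sum of weighted absolute distances on a line, the optimum is the weighted median (not the mean). Total weight W = 595; half-weight = 297.5.
Sort by position and accumulate weight:
  km 0 (N4, w=15) → cum 15
  km 4 (N2, w=120) → cum 135
  km 13 (N5, w=75) → cum 210
  km 20 (N3, w=25) → cum 235
  km 36 (N7, w=100) → cum 335  ≥ 297.5 → median here
  km 38 (N1, w=200) → cum 535
  km 40 (N6, w=60) → cum 595
Optimal location: km 36.

x = 36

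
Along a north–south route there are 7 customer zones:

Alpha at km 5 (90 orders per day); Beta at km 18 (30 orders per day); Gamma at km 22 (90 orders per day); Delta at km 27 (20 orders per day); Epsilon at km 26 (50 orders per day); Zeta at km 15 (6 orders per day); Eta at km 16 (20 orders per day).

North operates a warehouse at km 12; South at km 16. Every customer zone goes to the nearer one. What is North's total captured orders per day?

90

The indifferent point is the midpoint (12+16)/2 = 14; customer zones left of it (closer to North at 12) go to North, those right go to South.
  Alpha at 5 (w=90) → North
  Zeta at 15 (w=6) → South
  Eta at 16 (w=20) → South
  Beta at 18 (w=30) → South
  Gamma at 22 (w=90) → South
  Epsilon at 26 (w=50) → South
  Delta at 27 (w=20) → South
North captures 90; South captures 216.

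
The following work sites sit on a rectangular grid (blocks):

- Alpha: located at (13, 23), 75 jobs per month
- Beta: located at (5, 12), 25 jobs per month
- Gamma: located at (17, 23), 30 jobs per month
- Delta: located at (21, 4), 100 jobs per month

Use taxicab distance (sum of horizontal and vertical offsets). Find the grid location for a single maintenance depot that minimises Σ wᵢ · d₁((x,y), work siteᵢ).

(17, 12)

Manhattan distance separates: Σwᵢ(|x−xᵢ|+|y−yᵢ|) = Σwᵢ|x−xᵢ| + Σwᵢ|y−yᵢ|, so x and y are optimised independently as 1-D weighted medians.
Total weight W = 230; half = 115.
x-coordinate, sorted with cumulative weight:
  x=5 (Beta, w=25) cum 25
  x=13 (Alpha, w=75) cum 100
  x=17 (Gamma, w=30) cum 130  ← median
  x=21 (Delta, w=100) cum 230
⇒ x* = 17
y-coordinate, sorted with cumulative weight:
  y=4 (Delta, w=100) cum 100
  y=12 (Beta, w=25) cum 125  ← median
  y=23 (Alpha, w=75) cum 200
  y=23 (Gamma, w=30) cum 230
⇒ y* = 12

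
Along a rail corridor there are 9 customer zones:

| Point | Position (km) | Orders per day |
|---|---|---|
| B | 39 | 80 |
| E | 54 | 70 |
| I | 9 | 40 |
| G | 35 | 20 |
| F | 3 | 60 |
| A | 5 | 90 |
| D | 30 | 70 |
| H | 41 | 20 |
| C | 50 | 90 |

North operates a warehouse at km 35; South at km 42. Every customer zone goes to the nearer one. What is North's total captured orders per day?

280

The indifferent point is the midpoint (35+42)/2 = 38.5; customer zones left of it (closer to North at 35) go to North, those right go to South.
  F at 3 (w=60) → North
  A at 5 (w=90) → North
  I at 9 (w=40) → North
  D at 30 (w=70) → North
  G at 35 (w=20) → North
  B at 39 (w=80) → South
  H at 41 (w=20) → South
  C at 50 (w=90) → South
  E at 54 (w=70) → South
North captures 280; South captures 260.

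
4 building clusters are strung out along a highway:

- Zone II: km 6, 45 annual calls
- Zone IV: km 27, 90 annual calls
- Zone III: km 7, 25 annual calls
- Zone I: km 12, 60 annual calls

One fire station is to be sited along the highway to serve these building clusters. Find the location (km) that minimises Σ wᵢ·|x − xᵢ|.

For a sum of weighted absolute distances on a line, the optimum is the weighted median (not the mean). Total weight W = 220; half-weight = 110.
Sort by position and accumulate weight:
  km 6 (Zone II, w=45) → cum 45
  km 7 (Zone III, w=25) → cum 70
  km 12 (Zone I, w=60) → cum 130  ≥ 110 → median here
  km 27 (Zone IV, w=90) → cum 220
Optimal location: km 12.

x = 12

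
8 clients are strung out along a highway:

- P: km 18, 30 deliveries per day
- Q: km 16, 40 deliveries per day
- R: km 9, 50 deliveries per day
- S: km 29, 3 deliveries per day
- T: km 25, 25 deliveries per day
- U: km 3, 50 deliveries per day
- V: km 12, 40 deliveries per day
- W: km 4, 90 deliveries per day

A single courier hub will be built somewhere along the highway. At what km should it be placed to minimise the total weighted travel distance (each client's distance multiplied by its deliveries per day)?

For a sum of weighted absolute distances on a line, the optimum is the weighted median (not the mean). Total weight W = 328; half-weight = 164.
Sort by position and accumulate weight:
  km 3 (U, w=50) → cum 50
  km 4 (W, w=90) → cum 140
  km 9 (R, w=50) → cum 190  ≥ 164 → median here
  km 12 (V, w=40) → cum 230
  km 16 (Q, w=40) → cum 270
  km 18 (P, w=30) → cum 300
  km 25 (T, w=25) → cum 325
  km 29 (S, w=3) → cum 328
Optimal location: km 9.

x = 9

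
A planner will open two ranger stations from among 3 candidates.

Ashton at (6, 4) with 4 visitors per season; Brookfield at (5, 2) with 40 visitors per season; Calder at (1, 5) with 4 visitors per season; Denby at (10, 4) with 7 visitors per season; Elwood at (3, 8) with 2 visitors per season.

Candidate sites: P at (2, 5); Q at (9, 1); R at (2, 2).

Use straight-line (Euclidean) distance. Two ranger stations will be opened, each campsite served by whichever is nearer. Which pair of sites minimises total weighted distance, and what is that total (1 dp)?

{Q, R}, total 183.9

Evaluate every pair (each demand assigned to the nearer of the two):
  {Q, R}: total = 183.9
  {P, R}: total = 203.3
  {P, Q}: total = 213.9
Best pair: {Q, R} with total 183.9.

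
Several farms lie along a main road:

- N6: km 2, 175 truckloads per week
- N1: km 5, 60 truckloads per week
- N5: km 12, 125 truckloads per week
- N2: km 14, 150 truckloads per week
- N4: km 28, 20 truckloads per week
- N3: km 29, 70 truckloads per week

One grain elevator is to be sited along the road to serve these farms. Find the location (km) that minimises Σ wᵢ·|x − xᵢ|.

x = 12

For a sum of weighted absolute distances on a line, the optimum is the weighted median (not the mean). Total weight W = 600; half-weight = 300.
Sort by position and accumulate weight:
  km 2 (N6, w=175) → cum 175
  km 5 (N1, w=60) → cum 235
  km 12 (N5, w=125) → cum 360  ≥ 300 → median here
  km 14 (N2, w=150) → cum 510
  km 28 (N4, w=20) → cum 530
  km 29 (N3, w=70) → cum 600
Optimal location: km 12.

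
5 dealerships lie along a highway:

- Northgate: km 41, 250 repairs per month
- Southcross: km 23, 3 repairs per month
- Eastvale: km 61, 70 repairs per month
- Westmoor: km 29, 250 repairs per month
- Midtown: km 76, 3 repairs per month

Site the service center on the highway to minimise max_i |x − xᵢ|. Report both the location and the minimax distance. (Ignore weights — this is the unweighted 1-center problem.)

The 1-center on a line is the midpoint of the two extreme points: leftmost at 23, rightmost at 76.
Optimal location = (23 + 76)/2 = 49.5; maximum distance = (76 − 23)/2 = 26.5.

location 49.5, max distance 26.5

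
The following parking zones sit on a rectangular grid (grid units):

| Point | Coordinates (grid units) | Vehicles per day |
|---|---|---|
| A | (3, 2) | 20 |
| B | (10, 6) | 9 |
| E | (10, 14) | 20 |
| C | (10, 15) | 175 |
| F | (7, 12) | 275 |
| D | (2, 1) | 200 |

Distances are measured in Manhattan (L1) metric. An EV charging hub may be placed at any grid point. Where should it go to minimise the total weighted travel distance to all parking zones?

(7, 12)

Manhattan distance separates: Σwᵢ(|x−xᵢ|+|y−yᵢ|) = Σwᵢ|x−xᵢ| + Σwᵢ|y−yᵢ|, so x and y are optimised independently as 1-D weighted medians.
Total weight W = 699; half = 349.5.
x-coordinate, sorted with cumulative weight:
  x=2 (D, w=200) cum 200
  x=3 (A, w=20) cum 220
  x=7 (F, w=275) cum 495  ← median
  x=10 (B, w=9) cum 504
  x=10 (E, w=20) cum 524
  x=10 (C, w=175) cum 699
⇒ x* = 7
y-coordinate, sorted with cumulative weight:
  y=1 (D, w=200) cum 200
  y=2 (A, w=20) cum 220
  y=6 (B, w=9) cum 229
  y=12 (F, w=275) cum 504  ← median
  y=14 (E, w=20) cum 524
  y=15 (C, w=175) cum 699
⇒ y* = 12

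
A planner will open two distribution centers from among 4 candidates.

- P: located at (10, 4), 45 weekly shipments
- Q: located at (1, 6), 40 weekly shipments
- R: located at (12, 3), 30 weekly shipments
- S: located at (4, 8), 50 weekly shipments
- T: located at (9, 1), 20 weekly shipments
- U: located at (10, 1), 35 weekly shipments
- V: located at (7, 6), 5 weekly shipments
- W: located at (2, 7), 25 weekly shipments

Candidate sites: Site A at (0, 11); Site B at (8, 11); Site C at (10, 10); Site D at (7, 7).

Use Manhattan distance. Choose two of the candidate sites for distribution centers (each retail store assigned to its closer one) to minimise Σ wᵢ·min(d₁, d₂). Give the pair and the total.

Evaluate every pair (each demand assigned to the nearer of the two):
  {Site A, Site D}: total = 1585
  {Site B, Site D}: total = 1625
  {Site C, Site D}: total = 1625
  {Site A, Site C}: total = 1830
  {Site B, Site C}: total = 2165
  {Site A, Site B}: total = 2175
Best pair: {Site A, Site D} with total 1585.

{Site A, Site D}, total 1585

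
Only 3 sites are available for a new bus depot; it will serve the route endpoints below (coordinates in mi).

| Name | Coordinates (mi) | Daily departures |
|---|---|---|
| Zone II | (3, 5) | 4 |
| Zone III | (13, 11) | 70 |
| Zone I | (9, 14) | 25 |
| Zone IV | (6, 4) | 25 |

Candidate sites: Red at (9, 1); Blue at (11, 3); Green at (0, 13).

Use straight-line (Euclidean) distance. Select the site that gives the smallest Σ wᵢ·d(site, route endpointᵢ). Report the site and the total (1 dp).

Total weighted distance at each candidate:
  Red (9, 1): total = 1213.8
  Blue (11, 3): total = 1017.2
  Green (0, 13): total = 1451.7
Minimum is at Blue with total 1017.2 mi.

Blue, total 1017.2 mi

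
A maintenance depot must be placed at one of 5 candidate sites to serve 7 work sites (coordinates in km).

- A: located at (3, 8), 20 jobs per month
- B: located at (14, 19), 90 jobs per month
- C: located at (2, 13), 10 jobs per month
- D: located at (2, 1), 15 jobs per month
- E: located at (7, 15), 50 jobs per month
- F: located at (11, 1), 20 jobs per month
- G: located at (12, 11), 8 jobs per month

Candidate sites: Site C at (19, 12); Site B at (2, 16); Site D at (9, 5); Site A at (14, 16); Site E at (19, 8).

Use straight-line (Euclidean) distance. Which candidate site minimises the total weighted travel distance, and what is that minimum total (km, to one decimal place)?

Total weighted distance at each candidate:
  Site C (19, 12): total = 2525.1
  Site B (2, 16): total = 2223.7
  Site D (9, 5): total = 2352.4
  Site A (14, 16): total = 1656.4
  Site E (19, 8): total = 2828.6
Minimum is at Site A with total 1656.4 km.

Site A, total 1656.4 km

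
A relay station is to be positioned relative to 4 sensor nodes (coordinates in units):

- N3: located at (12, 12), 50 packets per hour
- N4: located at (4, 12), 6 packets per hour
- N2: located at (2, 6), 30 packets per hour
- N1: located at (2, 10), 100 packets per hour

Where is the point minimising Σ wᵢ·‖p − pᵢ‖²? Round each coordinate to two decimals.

(4.75, 9.96)

The minimiser of Σwᵢ‖p−pᵢ‖² is the weighted centroid p* = (Σwᵢpᵢ)/(Σwᵢ).
Σwᵢ = 186.
Σwᵢxᵢ = 50·12 + 6·4 + 30·2 + 100·2 = 884.
Σwᵢyᵢ = 50·12 + 6·12 + 30·6 + 100·10 = 1852.
x* = 884/186 = 4.75, y* = 1852/186 = 9.96.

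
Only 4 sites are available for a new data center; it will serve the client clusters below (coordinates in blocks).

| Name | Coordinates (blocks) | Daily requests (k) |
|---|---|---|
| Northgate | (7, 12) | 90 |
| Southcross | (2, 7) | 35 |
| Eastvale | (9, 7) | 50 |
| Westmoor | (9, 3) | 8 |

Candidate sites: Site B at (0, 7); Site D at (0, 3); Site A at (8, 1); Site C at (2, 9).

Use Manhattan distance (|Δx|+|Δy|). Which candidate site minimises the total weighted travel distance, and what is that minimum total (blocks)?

Total weighted distance at each candidate:
  Site B (0, 7): total = 1704
  Site D (0, 3): total = 2372
  Site A (8, 1): total = 1874
  Site C (2, 9): total = 1344
Minimum is at Site C with total 1344 blocks.

Site C, total 1344 blocks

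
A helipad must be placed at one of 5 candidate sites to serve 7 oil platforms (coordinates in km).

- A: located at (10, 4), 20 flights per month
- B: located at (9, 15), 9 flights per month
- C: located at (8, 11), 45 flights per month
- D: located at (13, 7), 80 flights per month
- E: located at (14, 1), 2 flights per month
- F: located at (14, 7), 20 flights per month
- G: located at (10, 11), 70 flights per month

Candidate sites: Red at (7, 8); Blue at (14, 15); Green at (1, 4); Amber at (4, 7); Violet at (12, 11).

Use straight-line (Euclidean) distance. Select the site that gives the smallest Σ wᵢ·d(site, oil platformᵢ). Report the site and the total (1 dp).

Total weighted distance at each candidate:
  Red (7, 8): total = 1252.6
  Blue (14, 15): total = 1832.6
  Green (1, 4): total = 2829.1
  Amber (4, 7): total = 1921.7
  Violet (12, 11): total = 950.3
Minimum is at Violet with total 950.3 km.

Violet, total 950.3 km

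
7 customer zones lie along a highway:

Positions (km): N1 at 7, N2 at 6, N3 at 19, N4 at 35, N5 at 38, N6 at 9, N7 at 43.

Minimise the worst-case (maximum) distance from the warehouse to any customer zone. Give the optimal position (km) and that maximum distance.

location 24.5, max distance 18.5

The 1-center on a line is the midpoint of the two extreme points: leftmost at 6, rightmost at 43.
Optimal location = (6 + 43)/2 = 24.5; maximum distance = (43 − 6)/2 = 18.5.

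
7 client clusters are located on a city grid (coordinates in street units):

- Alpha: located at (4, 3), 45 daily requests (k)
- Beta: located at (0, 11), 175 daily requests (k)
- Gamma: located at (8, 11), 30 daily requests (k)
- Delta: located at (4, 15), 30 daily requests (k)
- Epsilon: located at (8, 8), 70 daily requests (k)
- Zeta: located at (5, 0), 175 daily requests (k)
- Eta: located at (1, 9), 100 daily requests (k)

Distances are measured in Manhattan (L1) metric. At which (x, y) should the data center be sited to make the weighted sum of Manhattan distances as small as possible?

Manhattan distance separates: Σwᵢ(|x−xᵢ|+|y−yᵢ|) = Σwᵢ|x−xᵢ| + Σwᵢ|y−yᵢ|, so x and y are optimised independently as 1-D weighted medians.
Total weight W = 625; half = 312.5.
x-coordinate, sorted with cumulative weight:
  x=0 (Beta, w=175) cum 175
  x=1 (Eta, w=100) cum 275
  x=4 (Alpha, w=45) cum 320  ← median
  x=4 (Delta, w=30) cum 350
  x=5 (Zeta, w=175) cum 525
  x=8 (Gamma, w=30) cum 555
  x=8 (Epsilon, w=70) cum 625
⇒ x* = 4
y-coordinate, sorted with cumulative weight:
  y=0 (Zeta, w=175) cum 175
  y=3 (Alpha, w=45) cum 220
  y=8 (Epsilon, w=70) cum 290
  y=9 (Eta, w=100) cum 390  ← median
  y=11 (Beta, w=175) cum 565
  y=11 (Gamma, w=30) cum 595
  y=15 (Delta, w=30) cum 625
⇒ y* = 9

(4, 9)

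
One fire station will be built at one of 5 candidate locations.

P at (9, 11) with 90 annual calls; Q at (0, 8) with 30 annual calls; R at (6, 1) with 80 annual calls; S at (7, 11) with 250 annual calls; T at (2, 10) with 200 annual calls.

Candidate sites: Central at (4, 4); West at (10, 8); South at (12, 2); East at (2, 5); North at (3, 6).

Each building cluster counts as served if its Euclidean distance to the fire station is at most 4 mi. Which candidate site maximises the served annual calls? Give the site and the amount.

West, covering 90

Coverage radius r = 4 mi; a point is covered iff (Δx)²+(Δy)² ≤ 4² = 16.
  Central (4, 4): covers {R} → 80
  West (10, 8): covers {P} → 90
  South (12, 2): covers {none} → 0
  East (2, 5): covers {Q} → 30
  North (3, 6): covers {Q} → 30
Maximum coverage at West: 90 annual calls.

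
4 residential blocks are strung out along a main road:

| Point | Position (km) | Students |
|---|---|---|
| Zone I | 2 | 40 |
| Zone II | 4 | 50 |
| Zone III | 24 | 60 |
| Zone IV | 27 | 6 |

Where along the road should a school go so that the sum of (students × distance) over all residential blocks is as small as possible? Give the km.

For a sum of weighted absolute distances on a line, the optimum is the weighted median (not the mean). Total weight W = 156; half-weight = 78.
Sort by position and accumulate weight:
  km 2 (Zone I, w=40) → cum 40
  km 4 (Zone II, w=50) → cum 90  ≥ 78 → median here
  km 24 (Zone III, w=60) → cum 150
  km 27 (Zone IV, w=6) → cum 156
Optimal location: km 4.

x = 4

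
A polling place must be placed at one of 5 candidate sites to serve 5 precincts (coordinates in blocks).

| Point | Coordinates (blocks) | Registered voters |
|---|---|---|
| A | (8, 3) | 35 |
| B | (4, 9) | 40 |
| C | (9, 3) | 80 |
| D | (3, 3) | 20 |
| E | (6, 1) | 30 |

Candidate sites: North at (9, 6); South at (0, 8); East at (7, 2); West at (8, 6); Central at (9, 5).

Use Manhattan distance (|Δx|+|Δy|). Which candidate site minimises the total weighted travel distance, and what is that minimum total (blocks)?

Total weighted distance at each candidate:
  North (9, 6): total = 1120
  South (0, 8): total = 2325
  East (7, 2): total = 870
  West (8, 6): total = 1075
  Central (9, 5): total = 995
Minimum is at East with total 870 blocks.

East, total 870 blocks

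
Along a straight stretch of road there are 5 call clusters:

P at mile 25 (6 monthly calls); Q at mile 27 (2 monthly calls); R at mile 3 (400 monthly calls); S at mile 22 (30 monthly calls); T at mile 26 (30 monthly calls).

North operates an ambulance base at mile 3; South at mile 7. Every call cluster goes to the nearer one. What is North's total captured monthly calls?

The indifferent point is the midpoint (3+7)/2 = 5; call clusters left of it (closer to North at 3) go to North, those right go to South.
  R at 3 (w=400) → North
  S at 22 (w=30) → South
  P at 25 (w=6) → South
  T at 26 (w=30) → South
  Q at 27 (w=2) → South
North captures 400; South captures 68.

400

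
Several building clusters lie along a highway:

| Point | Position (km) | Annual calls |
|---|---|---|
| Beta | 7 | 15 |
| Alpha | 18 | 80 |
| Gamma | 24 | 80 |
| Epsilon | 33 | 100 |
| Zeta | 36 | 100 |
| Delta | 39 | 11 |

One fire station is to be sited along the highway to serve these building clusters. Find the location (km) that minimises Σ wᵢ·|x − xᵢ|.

For a sum of weighted absolute distances on a line, the optimum is the weighted median (not the mean). Total weight W = 386; half-weight = 193.
Sort by position and accumulate weight:
  km 7 (Beta, w=15) → cum 15
  km 18 (Alpha, w=80) → cum 95
  km 24 (Gamma, w=80) → cum 175
  km 33 (Epsilon, w=100) → cum 275  ≥ 193 → median here
  km 36 (Zeta, w=100) → cum 375
  km 39 (Delta, w=11) → cum 386
Optimal location: km 33.

x = 33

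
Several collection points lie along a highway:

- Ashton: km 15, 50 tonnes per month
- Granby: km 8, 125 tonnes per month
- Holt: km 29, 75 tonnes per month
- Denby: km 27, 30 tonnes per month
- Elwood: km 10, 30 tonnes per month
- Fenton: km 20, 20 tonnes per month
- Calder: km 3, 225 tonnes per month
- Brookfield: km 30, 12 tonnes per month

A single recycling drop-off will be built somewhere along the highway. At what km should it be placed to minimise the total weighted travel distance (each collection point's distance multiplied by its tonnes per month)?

For a sum of weighted absolute distances on a line, the optimum is the weighted median (not the mean). Total weight W = 567; half-weight = 283.5.
Sort by position and accumulate weight:
  km 3 (Calder, w=225) → cum 225
  km 8 (Granby, w=125) → cum 350  ≥ 283.5 → median here
  km 10 (Elwood, w=30) → cum 380
  km 15 (Ashton, w=50) → cum 430
  km 20 (Fenton, w=20) → cum 450
  km 27 (Denby, w=30) → cum 480
  km 29 (Holt, w=75) → cum 555
  km 30 (Brookfield, w=12) → cum 567
Optimal location: km 8.

x = 8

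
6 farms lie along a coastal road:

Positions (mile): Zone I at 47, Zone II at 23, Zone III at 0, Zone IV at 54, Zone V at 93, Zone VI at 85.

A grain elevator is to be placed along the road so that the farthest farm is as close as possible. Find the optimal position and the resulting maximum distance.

The 1-center on a line is the midpoint of the two extreme points: leftmost at 0, rightmost at 93.
Optimal location = (0 + 93)/2 = 46.5; maximum distance = (93 − 0)/2 = 46.5.

location 46.5, max distance 46.5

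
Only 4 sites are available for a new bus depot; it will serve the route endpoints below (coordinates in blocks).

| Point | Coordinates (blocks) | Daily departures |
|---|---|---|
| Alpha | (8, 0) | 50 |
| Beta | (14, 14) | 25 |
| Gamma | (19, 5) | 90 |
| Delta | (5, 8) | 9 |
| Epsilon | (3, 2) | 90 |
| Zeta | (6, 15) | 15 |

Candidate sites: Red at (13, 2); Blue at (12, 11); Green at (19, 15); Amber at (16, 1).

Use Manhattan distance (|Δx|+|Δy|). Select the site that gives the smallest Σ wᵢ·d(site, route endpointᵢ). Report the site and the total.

Total weighted distance at each candidate:
  Red (13, 2): total = 2811
  Blue (12, 11): total = 3905
  Green (19, 15): total = 5344
  Amber (16, 1): total = 3237
Minimum is at Red with total 2811 blocks.

Red, total 2811 blocks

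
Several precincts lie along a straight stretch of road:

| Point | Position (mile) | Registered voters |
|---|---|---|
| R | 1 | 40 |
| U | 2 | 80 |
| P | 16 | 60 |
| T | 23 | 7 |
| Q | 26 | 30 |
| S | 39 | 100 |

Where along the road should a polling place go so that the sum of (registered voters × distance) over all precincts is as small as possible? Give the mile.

x = 16

For a sum of weighted absolute distances on a line, the optimum is the weighted median (not the mean). Total weight W = 317; half-weight = 158.5.
Sort by position and accumulate weight:
  mile 1 (R, w=40) → cum 40
  mile 2 (U, w=80) → cum 120
  mile 16 (P, w=60) → cum 180  ≥ 158.5 → median here
  mile 23 (T, w=7) → cum 187
  mile 26 (Q, w=30) → cum 217
  mile 39 (S, w=100) → cum 317
Optimal location: mile 16.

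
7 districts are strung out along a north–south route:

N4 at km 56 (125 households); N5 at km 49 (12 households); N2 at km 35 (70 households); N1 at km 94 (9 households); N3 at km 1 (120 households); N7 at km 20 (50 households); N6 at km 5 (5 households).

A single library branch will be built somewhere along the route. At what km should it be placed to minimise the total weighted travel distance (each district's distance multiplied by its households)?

x = 35

For a sum of weighted absolute distances on a line, the optimum is the weighted median (not the mean). Total weight W = 391; half-weight = 195.5.
Sort by position and accumulate weight:
  km 1 (N3, w=120) → cum 120
  km 5 (N6, w=5) → cum 125
  km 20 (N7, w=50) → cum 175
  km 35 (N2, w=70) → cum 245  ≥ 195.5 → median here
  km 49 (N5, w=12) → cum 257
  km 56 (N4, w=125) → cum 382
  km 94 (N1, w=9) → cum 391
Optimal location: km 35.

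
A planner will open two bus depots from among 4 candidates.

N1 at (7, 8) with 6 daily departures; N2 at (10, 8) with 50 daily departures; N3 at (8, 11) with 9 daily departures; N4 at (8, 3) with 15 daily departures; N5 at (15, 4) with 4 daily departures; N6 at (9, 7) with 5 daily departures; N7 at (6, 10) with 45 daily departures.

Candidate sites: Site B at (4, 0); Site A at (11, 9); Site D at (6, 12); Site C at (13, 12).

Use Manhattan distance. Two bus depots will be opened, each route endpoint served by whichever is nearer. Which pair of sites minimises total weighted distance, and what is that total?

Evaluate every pair (each demand assigned to the nearer of the two):
  {Site A, Site D}: total = 438
  {Site B, Site A}: total = 606
  {Site A, Site C}: total = 636
  {Site D, Site C}: total = 742
  {Site B, Site D}: total = 752
  {Site B, Site C}: total = 1059
Best pair: {Site A, Site D} with total 438.

{Site A, Site D}, total 438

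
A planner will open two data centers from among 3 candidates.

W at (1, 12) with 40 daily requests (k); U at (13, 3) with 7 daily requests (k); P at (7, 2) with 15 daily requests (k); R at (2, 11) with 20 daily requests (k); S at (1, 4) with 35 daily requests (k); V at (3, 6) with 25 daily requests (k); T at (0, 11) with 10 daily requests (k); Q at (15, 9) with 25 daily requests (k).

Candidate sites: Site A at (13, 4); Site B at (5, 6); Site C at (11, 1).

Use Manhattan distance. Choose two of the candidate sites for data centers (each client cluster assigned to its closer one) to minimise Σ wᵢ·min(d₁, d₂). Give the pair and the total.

Evaluate every pair (each demand assigned to the nearer of the two):
  {Site A, Site B}: total = 1192
  {Site B, Site C}: total = 1323
  {Site A, Site C}: total = 2337
Best pair: {Site A, Site B} with total 1192.

{Site A, Site B}, total 1192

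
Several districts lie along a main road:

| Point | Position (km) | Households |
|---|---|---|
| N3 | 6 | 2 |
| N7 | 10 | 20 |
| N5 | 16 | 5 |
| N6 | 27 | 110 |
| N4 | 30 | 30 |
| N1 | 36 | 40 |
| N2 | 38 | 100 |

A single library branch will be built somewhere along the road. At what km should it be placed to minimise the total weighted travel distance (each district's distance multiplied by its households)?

For a sum of weighted absolute distances on a line, the optimum is the weighted median (not the mean). Total weight W = 307; half-weight = 153.5.
Sort by position and accumulate weight:
  km 6 (N3, w=2) → cum 2
  km 10 (N7, w=20) → cum 22
  km 16 (N5, w=5) → cum 27
  km 27 (N6, w=110) → cum 137
  km 30 (N4, w=30) → cum 167  ≥ 153.5 → median here
  km 36 (N1, w=40) → cum 207
  km 38 (N2, w=100) → cum 307
Optimal location: km 30.

x = 30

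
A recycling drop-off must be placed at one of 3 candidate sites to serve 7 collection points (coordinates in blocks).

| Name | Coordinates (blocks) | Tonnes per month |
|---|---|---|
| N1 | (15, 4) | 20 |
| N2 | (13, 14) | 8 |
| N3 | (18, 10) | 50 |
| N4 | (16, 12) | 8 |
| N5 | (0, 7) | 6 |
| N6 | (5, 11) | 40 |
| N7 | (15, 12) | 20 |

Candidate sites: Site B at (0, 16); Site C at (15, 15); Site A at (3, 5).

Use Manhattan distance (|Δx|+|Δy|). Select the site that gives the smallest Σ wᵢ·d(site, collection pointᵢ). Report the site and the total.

Total weighted distance at each candidate:
  Site B (0, 16): total = 2854
  Site C (15, 15): total = 1434
  Site A (3, 5): total = 2302
Minimum is at Site C with total 1434 blocks.

Site C, total 1434 blocks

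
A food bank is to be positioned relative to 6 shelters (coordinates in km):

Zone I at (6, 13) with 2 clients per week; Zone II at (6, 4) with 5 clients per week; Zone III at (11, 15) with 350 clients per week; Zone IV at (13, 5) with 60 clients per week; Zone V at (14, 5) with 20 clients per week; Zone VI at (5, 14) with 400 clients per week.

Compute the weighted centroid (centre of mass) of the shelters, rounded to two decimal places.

The minimiser of Σwᵢ‖p−pᵢ‖² is the weighted centroid p* = (Σwᵢpᵢ)/(Σwᵢ).
Σwᵢ = 837.
Σwᵢxᵢ = 2·6 + 5·6 + 350·11 + 60·13 + 20·14 + 400·5 = 6952.
Σwᵢyᵢ = 2·13 + 5·4 + 350·15 + 60·5 + 20·5 + 400·14 = 11296.
x* = 6952/837 = 8.31, y* = 11296/837 = 13.50.

(8.31, 13.50)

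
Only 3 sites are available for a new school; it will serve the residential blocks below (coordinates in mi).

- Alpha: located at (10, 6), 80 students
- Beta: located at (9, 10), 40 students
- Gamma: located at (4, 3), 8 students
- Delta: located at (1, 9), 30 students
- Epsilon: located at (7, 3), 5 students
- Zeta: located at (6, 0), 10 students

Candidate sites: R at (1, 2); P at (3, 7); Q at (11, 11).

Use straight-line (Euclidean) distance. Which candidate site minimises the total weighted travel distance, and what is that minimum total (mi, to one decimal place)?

Total weighted distance at each candidate:
  R (1, 2): total = 1560.0
  P (3, 7): total = 1056.3
  Q (11, 11): total = 1053.9
Minimum is at Q with total 1053.9 mi.

Q, total 1053.9 mi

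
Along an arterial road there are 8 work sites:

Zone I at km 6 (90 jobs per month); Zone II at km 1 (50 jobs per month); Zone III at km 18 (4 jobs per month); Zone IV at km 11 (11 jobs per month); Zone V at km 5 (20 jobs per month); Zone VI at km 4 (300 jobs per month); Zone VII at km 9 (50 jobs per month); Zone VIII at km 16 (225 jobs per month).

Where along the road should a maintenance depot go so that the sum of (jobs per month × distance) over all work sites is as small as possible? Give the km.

For a sum of weighted absolute distances on a line, the optimum is the weighted median (not the mean). Total weight W = 750; half-weight = 375.
Sort by position and accumulate weight:
  km 1 (Zone II, w=50) → cum 50
  km 4 (Zone VI, w=300) → cum 350
  km 5 (Zone V, w=20) → cum 370
  km 6 (Zone I, w=90) → cum 460  ≥ 375 → median here
  km 9 (Zone VII, w=50) → cum 510
  km 11 (Zone IV, w=11) → cum 521
  km 16 (Zone VIII, w=225) → cum 746
  km 18 (Zone III, w=4) → cum 750
Optimal location: km 6.

x = 6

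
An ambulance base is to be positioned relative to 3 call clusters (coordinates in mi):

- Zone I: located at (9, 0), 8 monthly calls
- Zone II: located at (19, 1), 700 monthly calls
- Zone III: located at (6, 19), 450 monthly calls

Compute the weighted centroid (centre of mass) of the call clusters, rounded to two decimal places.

(13.88, 7.99)

The minimiser of Σwᵢ‖p−pᵢ‖² is the weighted centroid p* = (Σwᵢpᵢ)/(Σwᵢ).
Σwᵢ = 1158.
Σwᵢxᵢ = 8·9 + 700·19 + 450·6 = 16072.
Σwᵢyᵢ = 8·0 + 700·1 + 450·19 = 9250.
x* = 16072/1158 = 13.88, y* = 9250/1158 = 7.99.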